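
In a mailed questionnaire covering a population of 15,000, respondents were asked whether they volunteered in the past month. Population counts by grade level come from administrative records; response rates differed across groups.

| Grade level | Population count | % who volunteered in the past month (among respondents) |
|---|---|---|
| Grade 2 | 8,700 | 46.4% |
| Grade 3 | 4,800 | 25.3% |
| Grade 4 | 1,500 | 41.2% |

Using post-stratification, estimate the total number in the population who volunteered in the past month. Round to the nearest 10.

5,870

Estimated count per cell = population count × respondent percentage:
  Grade 2: 8,700 × 46.4% = 4036.8
  Grade 3: 4,800 × 25.3% = 1214.4
  Grade 4: 1,500 × 41.2% = 618
Estimated total = 5869.2 → 5,870.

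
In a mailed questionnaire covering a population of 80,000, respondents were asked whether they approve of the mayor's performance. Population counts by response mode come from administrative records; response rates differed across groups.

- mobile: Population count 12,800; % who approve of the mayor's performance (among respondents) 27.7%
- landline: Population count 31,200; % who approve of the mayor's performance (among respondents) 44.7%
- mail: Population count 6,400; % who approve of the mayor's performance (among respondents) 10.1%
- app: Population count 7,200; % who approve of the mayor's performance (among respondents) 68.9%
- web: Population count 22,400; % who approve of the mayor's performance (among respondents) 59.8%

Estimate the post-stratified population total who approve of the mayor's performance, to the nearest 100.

Estimated count per cell = population count × respondent percentage:
  mobile: 12,800 × 27.7% = 3545.6
  landline: 31,200 × 44.7% = 13946.4
  mail: 6,400 × 10.1% = 646.4
  app: 7,200 × 68.9% = 4960.8
  web: 22,400 × 59.8% = 13395.2
Estimated total = 36494.4 → 36,500.

36,500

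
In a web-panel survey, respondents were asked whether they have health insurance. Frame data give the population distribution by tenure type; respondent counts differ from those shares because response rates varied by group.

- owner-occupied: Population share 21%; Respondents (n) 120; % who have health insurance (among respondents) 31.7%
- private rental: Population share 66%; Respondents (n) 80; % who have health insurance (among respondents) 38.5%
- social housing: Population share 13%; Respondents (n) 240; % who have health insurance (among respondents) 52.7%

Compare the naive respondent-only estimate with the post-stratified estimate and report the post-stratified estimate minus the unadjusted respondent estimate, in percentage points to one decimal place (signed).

Unadjusted (pooled respondent) estimate weights by respondent counts:
  (120/440)×31.7 + (80/440)×38.5 + (240/440)×52.7 = 44.3909%
Reweighting by population tenure type shares:
  0.21×31.7 + 0.66×38.5 + 0.13×52.7 = 38.918%
Difference = 38.918 − 44.3909 = -5.4729 pp.

-5.5 percentage points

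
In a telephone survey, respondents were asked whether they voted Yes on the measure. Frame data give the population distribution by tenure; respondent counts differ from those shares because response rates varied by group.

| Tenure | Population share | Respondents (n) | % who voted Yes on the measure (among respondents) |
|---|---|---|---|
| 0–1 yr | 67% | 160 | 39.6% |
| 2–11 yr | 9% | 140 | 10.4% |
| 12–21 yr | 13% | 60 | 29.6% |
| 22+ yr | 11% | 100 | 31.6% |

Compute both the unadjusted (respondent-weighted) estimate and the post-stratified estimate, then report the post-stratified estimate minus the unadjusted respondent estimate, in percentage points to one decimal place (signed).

Naive respondent-only estimate (weights = respondent counts):
  (160/460)×39.6 + (140/460)×10.4 + (60/460)×29.6 + (100/460)×31.6 = 27.6696%
Post-stratified estimate weights by population shares:
  0.67×39.6 + 0.09×10.4 + 0.13×29.6 + 0.11×31.6 = 34.792%
Difference = 34.792 − 27.6696 = 7.1224 pp.

+7.1 percentage points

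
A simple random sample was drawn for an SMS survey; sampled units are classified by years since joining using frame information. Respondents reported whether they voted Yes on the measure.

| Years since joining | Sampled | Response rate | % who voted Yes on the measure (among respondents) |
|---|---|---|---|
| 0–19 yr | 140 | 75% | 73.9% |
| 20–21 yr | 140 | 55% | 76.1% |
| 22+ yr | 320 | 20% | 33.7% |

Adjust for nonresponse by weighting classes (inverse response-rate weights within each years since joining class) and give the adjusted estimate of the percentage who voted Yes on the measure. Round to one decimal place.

With weight = n_sampled/n_responded per class, the weighted class total is n_sampled:
  0–19 yr: 140 × 73.9 = 10,346
  20–21 yr: 140 × 76.1 = 10,654
  22+ yr: 320 × 33.7 = 10,784
Adjusted estimate = 31,784 / 600 = 52.9733 → 53.0%.

53.0%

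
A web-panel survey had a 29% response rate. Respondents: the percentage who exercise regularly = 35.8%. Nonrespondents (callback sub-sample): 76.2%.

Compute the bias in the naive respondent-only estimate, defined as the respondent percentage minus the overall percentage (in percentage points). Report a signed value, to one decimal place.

Nonresponse fraction = 1 − 0.29 = 0.71.
Bias = (nonresponse fraction) × (respondent percentage − nonrespondent percentage)
     = 0.71 × (35.8 − 76.2) = 0.71 × -40.4 = -28.684.

-28.7 percentage points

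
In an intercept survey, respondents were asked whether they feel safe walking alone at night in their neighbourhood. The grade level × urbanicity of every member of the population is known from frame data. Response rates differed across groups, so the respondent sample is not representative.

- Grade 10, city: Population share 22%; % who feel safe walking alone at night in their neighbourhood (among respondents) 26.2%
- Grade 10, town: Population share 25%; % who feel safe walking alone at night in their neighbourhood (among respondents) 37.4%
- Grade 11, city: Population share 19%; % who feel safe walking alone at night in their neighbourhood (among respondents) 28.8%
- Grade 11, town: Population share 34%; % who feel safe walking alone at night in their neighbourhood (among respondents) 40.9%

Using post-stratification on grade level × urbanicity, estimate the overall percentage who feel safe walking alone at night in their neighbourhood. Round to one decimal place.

34.5%

Reweight to the known grade level × urbanicity distribution:
  Grade 10, city: 0.22 × 26.2 = 5.764
  Grade 10, town: 0.25 × 37.4 = 9.35
  Grade 11, city: 0.19 × 28.8 = 5.472
  Grade 11, town: 0.34 × 40.9 = 13.906
Post-stratified estimate = 34.492 → 34.5%.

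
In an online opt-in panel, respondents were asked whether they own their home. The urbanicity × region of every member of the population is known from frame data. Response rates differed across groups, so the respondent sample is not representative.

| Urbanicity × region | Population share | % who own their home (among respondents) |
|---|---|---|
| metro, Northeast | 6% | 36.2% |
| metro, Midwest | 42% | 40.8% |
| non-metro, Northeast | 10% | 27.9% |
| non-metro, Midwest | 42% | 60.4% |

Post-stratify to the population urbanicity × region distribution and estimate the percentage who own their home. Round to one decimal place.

Weight each group's respondent value by its population share:
  metro, Northeast: 0.06 × 36.2 = 2.172
  metro, Midwest: 0.42 × 40.8 = 17.136
  non-metro, Northeast: 0.1 × 27.9 = 2.79
  non-metro, Midwest: 0.42 × 60.4 = 25.368
Post-stratified estimate = 47.466 → 47.5%.

47.5%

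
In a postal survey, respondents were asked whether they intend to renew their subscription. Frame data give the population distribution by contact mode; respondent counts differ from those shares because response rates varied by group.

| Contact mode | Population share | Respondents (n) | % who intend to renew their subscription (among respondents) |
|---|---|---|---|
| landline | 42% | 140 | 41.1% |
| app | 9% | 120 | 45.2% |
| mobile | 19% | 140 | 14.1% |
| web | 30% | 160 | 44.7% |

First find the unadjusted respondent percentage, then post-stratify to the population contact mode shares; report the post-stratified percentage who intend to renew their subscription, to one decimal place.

Unadjusted (pooled respondent) estimate weights by respondent counts:
  (140/560)×41.1 + (120/560)×45.2 + (140/560)×14.1 + (160/560)×44.7 = 36.2571%
Post-stratifying to population shares instead:
  0.42×41.1 + 0.09×45.2 + 0.19×14.1 + 0.3×44.7 = 37.419%

37.4%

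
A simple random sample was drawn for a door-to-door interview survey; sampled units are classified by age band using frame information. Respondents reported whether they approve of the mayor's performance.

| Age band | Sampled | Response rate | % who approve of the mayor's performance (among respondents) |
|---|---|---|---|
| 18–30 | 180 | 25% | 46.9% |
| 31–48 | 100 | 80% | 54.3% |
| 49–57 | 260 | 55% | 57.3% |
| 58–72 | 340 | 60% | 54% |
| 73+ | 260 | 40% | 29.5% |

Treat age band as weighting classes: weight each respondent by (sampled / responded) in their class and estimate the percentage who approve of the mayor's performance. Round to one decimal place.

48.1%

With weight = n_sampled/n_responded per class, the weighted class total is n_sampled:
  18–30: 180 × 46.9 = 8442
  31–48: 100 × 54.3 = 5430
  49–57: 260 × 57.3 = 14,898
  58–72: 340 × 54 = 18,360
  73+: 260 × 29.5 = 7670
Adjusted estimate = 54,800 / 1,140 = 48.0702 → 48.1%.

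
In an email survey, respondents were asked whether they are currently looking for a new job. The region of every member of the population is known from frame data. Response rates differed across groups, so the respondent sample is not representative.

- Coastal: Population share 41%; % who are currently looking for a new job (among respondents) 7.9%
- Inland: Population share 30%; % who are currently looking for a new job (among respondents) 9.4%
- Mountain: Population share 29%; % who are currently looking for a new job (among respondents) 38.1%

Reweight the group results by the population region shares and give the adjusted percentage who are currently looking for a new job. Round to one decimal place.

Each cell contributes population-share × respondent value:
  Coastal: 0.41 × 7.9 = 3.239
  Inland: 0.3 × 9.4 = 2.82
  Mountain: 0.29 × 38.1 = 11.049
Post-stratified estimate = 17.108 → 17.1%.

17.1%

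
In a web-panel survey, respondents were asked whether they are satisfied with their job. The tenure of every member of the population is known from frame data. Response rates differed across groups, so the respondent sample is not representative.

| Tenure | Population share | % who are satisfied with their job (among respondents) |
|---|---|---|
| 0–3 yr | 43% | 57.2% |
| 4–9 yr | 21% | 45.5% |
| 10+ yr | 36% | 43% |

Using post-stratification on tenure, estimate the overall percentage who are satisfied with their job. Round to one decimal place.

Post-stratification weights by population share, not respondent share:
  0–3 yr: 0.43 × 57.2 = 24.596
  4–9 yr: 0.21 × 45.5 = 9.555
  10+ yr: 0.36 × 43 = 15.48
Post-stratified estimate = 49.631 → 49.6%.

49.6%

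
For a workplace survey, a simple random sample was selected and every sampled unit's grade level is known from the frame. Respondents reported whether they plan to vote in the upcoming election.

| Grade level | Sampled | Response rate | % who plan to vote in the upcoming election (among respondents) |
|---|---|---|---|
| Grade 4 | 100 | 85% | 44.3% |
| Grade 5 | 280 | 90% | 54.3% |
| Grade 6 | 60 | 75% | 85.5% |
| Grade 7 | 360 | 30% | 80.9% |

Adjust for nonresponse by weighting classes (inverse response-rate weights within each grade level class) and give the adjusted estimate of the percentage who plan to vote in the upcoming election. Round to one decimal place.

67.4%

Inverse-response-rate weighting restores each class to its sampled count, so class totals weight by n_sampled:
  Grade 4: 100 × 44.3 = 4430
  Grade 5: 280 × 54.3 = 15,204
  Grade 6: 60 × 85.5 = 5130
  Grade 7: 360 × 80.9 = 29124
Adjusted estimate = 53,888 / 800 = 67.36 → 67.4%.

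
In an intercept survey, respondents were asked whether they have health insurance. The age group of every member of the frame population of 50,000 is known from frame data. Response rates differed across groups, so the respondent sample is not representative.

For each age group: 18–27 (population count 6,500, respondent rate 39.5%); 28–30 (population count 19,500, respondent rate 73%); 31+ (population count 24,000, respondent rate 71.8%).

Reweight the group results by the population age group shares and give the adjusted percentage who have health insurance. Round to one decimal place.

Weight each group's respondent value by its population share:
  18–27: (6,500/50,000) × 39.5 = 5.135
  28–30: (19,500/50,000) × 73 = 28.47
  31+: (24,000/50,000) × 71.8 = 34.464
Post-stratified estimate = 68.069 → 68.1%.

68.1%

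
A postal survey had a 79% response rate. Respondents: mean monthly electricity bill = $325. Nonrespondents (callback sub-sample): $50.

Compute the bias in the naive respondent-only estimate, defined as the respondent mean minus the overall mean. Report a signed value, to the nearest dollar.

Nonresponse fraction = 1 − 0.79 = 0.21.
Bias = (nonresponse fraction) × (respondent mean − nonrespondent mean)
     = 0.21 × (325 − 50) = 0.21 × 275 = 57.75.

+$58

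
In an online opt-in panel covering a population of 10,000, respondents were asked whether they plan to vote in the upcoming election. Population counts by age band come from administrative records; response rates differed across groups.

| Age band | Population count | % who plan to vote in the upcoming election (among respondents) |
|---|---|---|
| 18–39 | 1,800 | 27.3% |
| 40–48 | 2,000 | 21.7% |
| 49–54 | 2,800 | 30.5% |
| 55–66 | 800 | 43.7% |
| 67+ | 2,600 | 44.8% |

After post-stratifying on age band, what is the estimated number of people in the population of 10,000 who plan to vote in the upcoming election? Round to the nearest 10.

3,290

Estimated count per cell = population count × respondent percentage:
  18–39: 1,800 × 27.3% = 491.4
  40–48: 2,000 × 21.7% = 434
  49–54: 2,800 × 30.5% = 854
  55–66: 800 × 43.7% = 349.6
  67+: 2,600 × 44.8% = 1164.8
Estimated total = 3293.8 → 3,290.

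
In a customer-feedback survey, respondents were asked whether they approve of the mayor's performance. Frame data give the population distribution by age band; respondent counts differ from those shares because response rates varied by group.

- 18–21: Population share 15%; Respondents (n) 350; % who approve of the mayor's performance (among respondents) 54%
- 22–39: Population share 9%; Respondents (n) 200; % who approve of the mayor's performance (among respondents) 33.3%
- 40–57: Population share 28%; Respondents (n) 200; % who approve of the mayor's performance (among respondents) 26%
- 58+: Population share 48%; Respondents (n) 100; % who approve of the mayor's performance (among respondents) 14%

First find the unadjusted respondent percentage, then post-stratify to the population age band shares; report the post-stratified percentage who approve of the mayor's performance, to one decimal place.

Naive respondent-only estimate (weights = respondent counts):
  (350/850)×54 + (200/850)×33.3 + (200/850)×26 + (100/850)×14 = 37.8353%
Post-stratified estimate weights by population shares:
  0.15×54 + 0.09×33.3 + 0.28×26 + 0.48×14 = 25.097%

25.1%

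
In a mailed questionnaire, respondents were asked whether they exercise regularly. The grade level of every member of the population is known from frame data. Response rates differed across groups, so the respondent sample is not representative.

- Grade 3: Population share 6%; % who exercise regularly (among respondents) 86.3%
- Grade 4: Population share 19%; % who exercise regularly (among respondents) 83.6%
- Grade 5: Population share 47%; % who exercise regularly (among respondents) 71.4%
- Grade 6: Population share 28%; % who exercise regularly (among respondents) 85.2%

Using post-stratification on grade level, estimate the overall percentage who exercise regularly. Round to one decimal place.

78.5%

Post-stratification weights by population share, not respondent share:
  Grade 3: 0.06 × 86.3 = 5.178
  Grade 4: 0.19 × 83.6 = 15.884
  Grade 5: 0.47 × 71.4 = 33.558
  Grade 6: 0.28 × 85.2 = 23.856
Post-stratified estimate = 78.476 → 78.5%.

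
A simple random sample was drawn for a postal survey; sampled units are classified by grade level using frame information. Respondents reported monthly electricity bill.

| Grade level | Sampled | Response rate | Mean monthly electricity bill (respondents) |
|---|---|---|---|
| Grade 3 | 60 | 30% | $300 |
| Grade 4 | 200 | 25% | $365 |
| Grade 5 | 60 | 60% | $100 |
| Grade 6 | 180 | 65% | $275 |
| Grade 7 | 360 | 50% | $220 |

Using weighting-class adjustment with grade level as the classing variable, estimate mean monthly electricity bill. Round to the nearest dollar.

With weight = n_sampled/n_responded per class, the weighted class total is n_sampled:
  Grade 3: 60 × 300 = 18,000
  Grade 4: 200 × 365 = 73,000
  Grade 5: 60 × 100 = 6000
  Grade 6: 180 × 275 = 49,500
  Grade 7: 360 × 220 = 79,200
Adjusted estimate = 225,700 / 860 = 262.442 → $262.

$262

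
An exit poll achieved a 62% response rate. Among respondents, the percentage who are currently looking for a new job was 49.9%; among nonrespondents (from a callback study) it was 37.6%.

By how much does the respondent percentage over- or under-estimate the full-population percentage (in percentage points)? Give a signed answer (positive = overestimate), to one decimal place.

+4.7 percentage points

Nonresponse fraction = 1 − 0.62 = 0.38.
Bias = (nonresponse fraction) × (respondent percentage − nonrespondent percentage)
     = 0.38 × (49.9 − 37.6) = 0.38 × 12.3 = 4.674.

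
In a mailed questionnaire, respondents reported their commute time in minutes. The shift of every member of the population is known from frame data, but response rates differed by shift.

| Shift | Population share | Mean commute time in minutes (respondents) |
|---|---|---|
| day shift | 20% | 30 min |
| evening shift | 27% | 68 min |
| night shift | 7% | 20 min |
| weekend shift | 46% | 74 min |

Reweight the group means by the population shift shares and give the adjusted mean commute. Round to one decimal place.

Each cell contributes population-share × respondent value:
  day shift: 0.2 × 30 = 6
  evening shift: 0.27 × 68 = 18.36
  night shift: 0.07 × 20 = 1.4
  weekend shift: 0.46 × 74 = 34.04
Post-stratified estimate = 59.8 → 59.8.

59.8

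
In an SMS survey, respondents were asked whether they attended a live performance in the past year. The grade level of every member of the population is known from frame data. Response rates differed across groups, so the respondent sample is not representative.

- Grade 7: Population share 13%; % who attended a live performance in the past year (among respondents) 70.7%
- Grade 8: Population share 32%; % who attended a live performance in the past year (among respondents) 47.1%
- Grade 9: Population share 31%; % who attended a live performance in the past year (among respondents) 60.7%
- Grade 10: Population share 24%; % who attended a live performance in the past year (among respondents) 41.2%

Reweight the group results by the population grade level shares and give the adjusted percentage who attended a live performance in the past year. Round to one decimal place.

53.0%

Each cell contributes population-share × respondent value:
  Grade 7: 0.13 × 70.7 = 9.191
  Grade 8: 0.32 × 47.1 = 15.072
  Grade 9: 0.31 × 60.7 = 18.817
  Grade 10: 0.24 × 41.2 = 9.888
Post-stratified estimate = 52.968 → 53.0%.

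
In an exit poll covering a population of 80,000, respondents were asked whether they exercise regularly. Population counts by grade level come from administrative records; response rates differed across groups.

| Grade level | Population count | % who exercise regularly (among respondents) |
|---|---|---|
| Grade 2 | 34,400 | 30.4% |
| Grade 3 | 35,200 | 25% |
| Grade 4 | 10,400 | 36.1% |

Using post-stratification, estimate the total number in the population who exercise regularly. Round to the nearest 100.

Each cell contributes its population count × the respondent rate:
  Grade 2: 34,400 × 30.4% = 10457.6
  Grade 3: 35,200 × 25% = 8800
  Grade 4: 10,400 × 36.1% = 3754.4
Estimated total = 23,012 → 23,000.

23,000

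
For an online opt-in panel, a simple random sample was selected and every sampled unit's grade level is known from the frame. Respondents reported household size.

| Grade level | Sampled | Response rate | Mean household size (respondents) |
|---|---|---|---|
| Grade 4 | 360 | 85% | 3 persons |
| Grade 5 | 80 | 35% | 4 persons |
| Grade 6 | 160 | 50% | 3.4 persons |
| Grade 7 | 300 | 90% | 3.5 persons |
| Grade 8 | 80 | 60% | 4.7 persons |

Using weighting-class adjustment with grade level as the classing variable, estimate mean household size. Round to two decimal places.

3.44

Weighting each respondent by the inverse class response rate inflates each class back to its sampled size, so the class weight is n_sampled:
  Grade 4: 360 × 3 = 1080
  Grade 5: 80 × 4 = 320
  Grade 6: 160 × 3.4 = 544
  Grade 7: 300 × 3.5 = 1050
  Grade 8: 80 × 4.7 = 376
Adjusted estimate = 3370 / 980 = 3.43878 → 3.44.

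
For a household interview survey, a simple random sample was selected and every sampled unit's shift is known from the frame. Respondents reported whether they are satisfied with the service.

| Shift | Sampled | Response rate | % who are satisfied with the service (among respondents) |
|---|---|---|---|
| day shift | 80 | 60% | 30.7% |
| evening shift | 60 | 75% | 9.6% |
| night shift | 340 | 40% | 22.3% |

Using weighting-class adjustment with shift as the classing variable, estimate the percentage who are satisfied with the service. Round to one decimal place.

Weighting each respondent by the inverse class response rate inflates each class back to its sampled size, so the class weight is n_sampled:
  day shift: 80 × 30.7 = 2456
  evening shift: 60 × 9.6 = 576
  night shift: 340 × 22.3 = 7582
Adjusted estimate = 10,614 / 480 = 22.1125 → 22.1%.

22.1%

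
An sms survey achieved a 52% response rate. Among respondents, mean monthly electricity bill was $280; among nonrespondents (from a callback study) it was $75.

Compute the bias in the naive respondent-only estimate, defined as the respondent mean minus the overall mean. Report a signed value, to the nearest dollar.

+$98

Nonresponse fraction = 1 − 0.52 = 0.48.
Bias = (nonresponse fraction) × (respondent mean − nonrespondent mean)
     = 0.48 × (280 − 75) = 0.48 × 205 = 98.4.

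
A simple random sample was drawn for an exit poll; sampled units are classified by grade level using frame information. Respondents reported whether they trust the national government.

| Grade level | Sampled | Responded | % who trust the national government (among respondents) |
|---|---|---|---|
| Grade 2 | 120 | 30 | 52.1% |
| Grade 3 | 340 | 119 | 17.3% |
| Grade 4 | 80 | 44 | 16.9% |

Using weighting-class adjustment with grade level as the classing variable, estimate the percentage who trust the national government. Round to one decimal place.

25.0%

Class response rates: Grade 2 30/120 = 25%, Grade 3 119/340 = 35%, Grade 4 44/80 = 55%.
Each respondent's weight = sampled/responded in their class; summing within a class gives n_sampled, so:
  Grade 2: 120 × 52.1 = 6252
  Grade 3: 340 × 17.3 = 5882
  Grade 4: 80 × 16.9 = 1352
Adjusted estimate = 13,486 / 540 = 24.9741 → 25.0%.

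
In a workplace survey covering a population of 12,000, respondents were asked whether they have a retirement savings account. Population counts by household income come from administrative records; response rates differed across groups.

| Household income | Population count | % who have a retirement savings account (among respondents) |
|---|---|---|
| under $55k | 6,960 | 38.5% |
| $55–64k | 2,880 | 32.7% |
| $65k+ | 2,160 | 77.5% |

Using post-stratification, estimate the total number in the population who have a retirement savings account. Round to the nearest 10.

Apply each group's respondent rate to its population count:
  under $55k: 6,960 × 38.5% = 2679.6
  $55–64k: 2,880 × 32.7% = 941.76
  $65k+: 2,160 × 77.5% = 1674
Estimated total = 5295.36 → 5,300.

5,300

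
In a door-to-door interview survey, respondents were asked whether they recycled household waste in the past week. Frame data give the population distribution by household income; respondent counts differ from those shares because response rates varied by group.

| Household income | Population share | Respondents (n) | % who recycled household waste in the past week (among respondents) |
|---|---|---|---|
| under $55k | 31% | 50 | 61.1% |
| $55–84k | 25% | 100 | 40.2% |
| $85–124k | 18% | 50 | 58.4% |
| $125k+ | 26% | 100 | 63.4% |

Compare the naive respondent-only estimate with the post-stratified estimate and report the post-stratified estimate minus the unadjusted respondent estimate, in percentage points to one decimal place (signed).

Without adjustment, the pooled respondent share is:
  (50/300)×61.1 + (100/300)×40.2 + (50/300)×58.4 + (100/300)×63.4 = 54.45%
Reweighting by population household income shares:
  0.31×61.1 + 0.25×40.2 + 0.18×58.4 + 0.26×63.4 = 55.987%
Difference = 55.987 − 54.45 = 1.537 pp.

+1.5 percentage points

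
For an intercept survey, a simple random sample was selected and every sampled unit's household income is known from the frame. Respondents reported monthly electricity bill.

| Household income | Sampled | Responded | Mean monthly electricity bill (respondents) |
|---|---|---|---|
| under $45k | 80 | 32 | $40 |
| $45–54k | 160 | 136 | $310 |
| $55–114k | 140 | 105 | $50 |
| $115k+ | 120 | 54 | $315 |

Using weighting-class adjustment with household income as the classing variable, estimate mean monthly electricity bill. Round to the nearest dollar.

$195

Class response rates: under $45k 32/80 = 40%, $45–54k 136/160 = 85%, $55–114k 105/140 = 75%, $115k+ 54/120 = 45%.
Inverse-response-rate weighting restores each class to its sampled count, so class totals weight by n_sampled:
  under $45k: 80 × 40 = 3200
  $45–54k: 160 × 310 = 49,600
  $55–114k: 140 × 50 = 7000
  $115k+: 120 × 315 = 37,800
Adjusted estimate = 97,600 / 500 = 195.2 → $195.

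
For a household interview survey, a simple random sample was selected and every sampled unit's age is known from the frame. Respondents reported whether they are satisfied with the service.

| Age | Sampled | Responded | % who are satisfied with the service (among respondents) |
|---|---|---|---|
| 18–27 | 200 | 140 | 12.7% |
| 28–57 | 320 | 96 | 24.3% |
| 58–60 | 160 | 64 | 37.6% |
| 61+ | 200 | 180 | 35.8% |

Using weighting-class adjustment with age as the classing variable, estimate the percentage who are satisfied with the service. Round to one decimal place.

Class response rates: 18–27 140/200 = 70%, 28–57 96/320 = 30%, 58–60 64/160 = 40%, 61+ 180/200 = 90%.
With weight = n_sampled/n_responded per class, the weighted class total is n_sampled:
  18–27: 200 × 12.7 = 2540
  28–57: 320 × 24.3 = 7776
  58–60: 160 × 37.6 = 6016
  61+: 200 × 35.8 = 7160
Adjusted estimate = 23,492 / 880 = 26.6955 → 26.7%.

26.7%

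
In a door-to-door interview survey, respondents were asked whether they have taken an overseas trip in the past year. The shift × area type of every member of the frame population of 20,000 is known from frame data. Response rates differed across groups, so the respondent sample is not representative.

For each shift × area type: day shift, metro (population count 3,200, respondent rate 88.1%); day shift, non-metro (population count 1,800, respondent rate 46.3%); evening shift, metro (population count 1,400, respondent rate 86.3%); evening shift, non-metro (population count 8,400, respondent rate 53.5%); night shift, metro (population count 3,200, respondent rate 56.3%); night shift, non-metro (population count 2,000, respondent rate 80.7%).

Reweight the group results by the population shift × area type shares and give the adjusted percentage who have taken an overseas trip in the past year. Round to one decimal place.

Reweight to the known shift × area type distribution:
  day shift, metro: (3,200/20,000) × 88.1 = 14.096
  day shift, non-metro: (1,800/20,000) × 46.3 = 4.167
  evening shift, metro: (1,400/20,000) × 86.3 = 6.041
  evening shift, non-metro: (8,400/20,000) × 53.5 = 22.47
  night shift, metro: (3,200/20,000) × 56.3 = 9.008
  night shift, non-metro: (2,000/20,000) × 80.7 = 8.07
Post-stratified estimate = 63.852 → 63.9%.

63.9%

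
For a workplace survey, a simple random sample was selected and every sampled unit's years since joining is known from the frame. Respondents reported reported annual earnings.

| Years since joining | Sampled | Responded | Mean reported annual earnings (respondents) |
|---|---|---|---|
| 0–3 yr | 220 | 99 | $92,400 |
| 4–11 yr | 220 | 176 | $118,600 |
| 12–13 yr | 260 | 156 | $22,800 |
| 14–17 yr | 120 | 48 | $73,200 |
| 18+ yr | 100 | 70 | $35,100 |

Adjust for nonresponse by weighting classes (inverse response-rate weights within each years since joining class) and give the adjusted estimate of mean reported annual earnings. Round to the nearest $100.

$70,300

Class response rates: 0–3 yr 99/220 = 45%, 4–11 yr 176/220 = 80%, 12–13 yr 156/260 = 60%, 14–17 yr 48/120 = 40%, 18+ yr 70/100 = 70%.
With weight = n_sampled/n_responded per class, the weighted class total is n_sampled:
  0–3 yr: 220 × 92,400 = 20,328,000
  4–11 yr: 220 × 118,600 = 26,092,000
  12–13 yr: 260 × 22,800 = 5,928,000
  14–17 yr: 120 × 73,200 = 8,784,000
  18+ yr: 100 × 35,100 = 3,510,000
Adjusted estimate = 64,642,000 / 920 = 70263 → $70,300.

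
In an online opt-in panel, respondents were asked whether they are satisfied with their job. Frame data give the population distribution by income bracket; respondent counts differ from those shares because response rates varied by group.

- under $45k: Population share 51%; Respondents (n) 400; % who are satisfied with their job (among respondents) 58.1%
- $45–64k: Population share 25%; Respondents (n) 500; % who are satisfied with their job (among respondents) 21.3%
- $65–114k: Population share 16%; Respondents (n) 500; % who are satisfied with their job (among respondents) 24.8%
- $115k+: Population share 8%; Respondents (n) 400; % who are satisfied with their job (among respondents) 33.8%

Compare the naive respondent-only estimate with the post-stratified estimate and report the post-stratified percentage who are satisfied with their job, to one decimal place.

41.6%

Naive respondent-only estimate (weights = respondent counts):
  (400/1800)×58.1 + (500/1800)×21.3 + (500/1800)×24.8 + (400/1800)×33.8 = 33.2278%
Post-stratifying to population shares instead:
  0.51×58.1 + 0.25×21.3 + 0.16×24.8 + 0.08×33.8 = 41.628%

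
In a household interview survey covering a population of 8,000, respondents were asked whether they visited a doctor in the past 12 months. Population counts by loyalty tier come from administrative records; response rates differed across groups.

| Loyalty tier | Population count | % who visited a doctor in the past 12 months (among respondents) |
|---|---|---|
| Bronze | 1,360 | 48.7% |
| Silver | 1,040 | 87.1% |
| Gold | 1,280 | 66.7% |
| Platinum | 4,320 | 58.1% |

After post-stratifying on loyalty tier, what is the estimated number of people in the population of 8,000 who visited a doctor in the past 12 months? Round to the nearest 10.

Each cell contributes its population count × the respondent rate:
  Bronze: 1,360 × 48.7% = 662.32
  Silver: 1,040 × 87.1% = 905.84
  Gold: 1,280 × 66.7% = 853.76
  Platinum: 4,320 × 58.1% = 2509.92
Estimated total = 4931.84 → 4,930.

4,930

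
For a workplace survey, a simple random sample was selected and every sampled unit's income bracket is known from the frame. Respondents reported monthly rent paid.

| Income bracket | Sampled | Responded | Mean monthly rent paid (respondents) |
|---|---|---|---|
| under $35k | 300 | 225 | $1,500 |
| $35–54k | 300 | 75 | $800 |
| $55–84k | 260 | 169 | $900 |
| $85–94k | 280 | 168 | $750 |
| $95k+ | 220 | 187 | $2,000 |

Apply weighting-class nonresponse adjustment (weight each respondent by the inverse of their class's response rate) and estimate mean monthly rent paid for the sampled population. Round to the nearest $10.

Class response rates: under $35k 225/300 = 75%, $35–54k 75/300 = 25%, $55–84k 169/260 = 65%, $85–94k 168/280 = 60%, $95k+ 187/220 = 85%.
Inverse-response-rate weighting restores each class to its sampled count, so class totals weight by n_sampled:
  under $35k: 300 × 1500 = 450,000
  $35–54k: 300 × 800 = 240,000
  $55–84k: 260 × 900 = 234,000
  $85–94k: 280 × 750 = 210,000
  $95k+: 220 × 2000 = 440,000
Adjusted estimate = 1,574,000 / 1,360 = 1157.35 → $1,160.

$1,160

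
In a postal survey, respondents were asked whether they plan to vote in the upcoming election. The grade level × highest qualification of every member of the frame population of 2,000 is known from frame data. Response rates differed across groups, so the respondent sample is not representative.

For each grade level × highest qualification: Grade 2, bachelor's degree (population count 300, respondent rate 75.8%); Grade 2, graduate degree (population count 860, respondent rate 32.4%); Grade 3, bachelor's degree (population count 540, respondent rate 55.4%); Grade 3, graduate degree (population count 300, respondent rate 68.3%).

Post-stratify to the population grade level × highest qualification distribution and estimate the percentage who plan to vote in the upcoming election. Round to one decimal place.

Reweight to the known grade level × highest qualification distribution:
  Grade 2, bachelor's degree: (300/2,000) × 75.8 = 11.37
  Grade 2, graduate degree: (860/2,000) × 32.4 = 13.932
  Grade 3, bachelor's degree: (540/2,000) × 55.4 = 14.958
  Grade 3, graduate degree: (300/2,000) × 68.3 = 10.245
Post-stratified estimate = 50.505 → 50.5%.

50.5%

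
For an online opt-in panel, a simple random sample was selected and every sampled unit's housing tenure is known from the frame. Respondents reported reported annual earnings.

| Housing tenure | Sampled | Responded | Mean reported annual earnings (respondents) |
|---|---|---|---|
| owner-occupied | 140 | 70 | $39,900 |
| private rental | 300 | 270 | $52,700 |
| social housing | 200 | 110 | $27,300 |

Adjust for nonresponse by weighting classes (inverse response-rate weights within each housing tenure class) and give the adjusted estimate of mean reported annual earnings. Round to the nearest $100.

Response rates by class: owner-occupied 70/140 = 50%, private rental 270/300 = 90%, social housing 110/200 = 55%.
Each respondent's weight = sampled/responded in their class; summing within a class gives n_sampled, so:
  owner-occupied: 140 × 39,900 = 5,586,000
  private rental: 300 × 52,700 = 15,810,000
  social housing: 200 × 27,300 = 5,460,000
Adjusted estimate = 26,856,000 / 640 = 41962.5 → $42,000.

$42,000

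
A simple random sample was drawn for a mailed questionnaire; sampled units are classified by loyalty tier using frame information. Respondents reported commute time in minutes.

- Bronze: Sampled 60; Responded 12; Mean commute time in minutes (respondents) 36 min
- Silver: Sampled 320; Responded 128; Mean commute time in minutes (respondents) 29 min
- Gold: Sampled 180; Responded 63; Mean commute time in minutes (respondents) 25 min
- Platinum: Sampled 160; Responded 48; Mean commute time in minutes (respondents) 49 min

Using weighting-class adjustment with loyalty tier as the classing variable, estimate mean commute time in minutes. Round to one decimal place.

Class response rates: Bronze 12/60 = 20%, Silver 128/320 = 40%, Gold 63/180 = 35%, Platinum 48/160 = 30%.
Inverse-response-rate weighting restores each class to its sampled count, so class totals weight by n_sampled:
  Bronze: 60 × 36 = 2160
  Silver: 320 × 29 = 9280
  Gold: 180 × 25 = 4500
  Platinum: 160 × 49 = 7840
Adjusted estimate = 23,780 / 720 = 33.0278 → 33.0.

33.0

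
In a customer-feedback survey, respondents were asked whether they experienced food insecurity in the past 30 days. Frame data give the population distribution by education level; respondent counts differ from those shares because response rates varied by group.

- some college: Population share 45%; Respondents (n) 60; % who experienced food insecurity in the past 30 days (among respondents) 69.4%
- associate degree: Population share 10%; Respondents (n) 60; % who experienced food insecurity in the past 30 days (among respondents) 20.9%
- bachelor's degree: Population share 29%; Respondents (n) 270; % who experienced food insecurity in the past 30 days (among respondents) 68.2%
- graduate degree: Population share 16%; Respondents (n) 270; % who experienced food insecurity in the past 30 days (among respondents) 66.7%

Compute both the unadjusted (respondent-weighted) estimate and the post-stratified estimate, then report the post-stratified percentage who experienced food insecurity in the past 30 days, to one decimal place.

Naive respondent-only estimate (weights = respondent counts):
  (60/660)×69.4 + (60/660)×20.9 + (270/660)×68.2 + (270/660)×66.7 = 63.3955%
Post-stratified estimate weights by population shares:
  0.45×69.4 + 0.1×20.9 + 0.29×68.2 + 0.16×66.7 = 63.77%

63.8%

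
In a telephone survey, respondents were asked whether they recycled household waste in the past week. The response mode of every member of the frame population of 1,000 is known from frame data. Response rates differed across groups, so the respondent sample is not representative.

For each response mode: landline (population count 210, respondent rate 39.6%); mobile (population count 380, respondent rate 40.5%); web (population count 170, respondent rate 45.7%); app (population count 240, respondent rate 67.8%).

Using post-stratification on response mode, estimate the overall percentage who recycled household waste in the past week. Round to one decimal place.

47.7%

Reweight to the known response mode distribution:
  landline: (210/1,000) × 39.6 = 8.316
  mobile: (380/1,000) × 40.5 = 15.39
  web: (170/1,000) × 45.7 = 7.769
  app: (240/1,000) × 67.8 = 16.272
Post-stratified estimate = 47.747 → 47.7%.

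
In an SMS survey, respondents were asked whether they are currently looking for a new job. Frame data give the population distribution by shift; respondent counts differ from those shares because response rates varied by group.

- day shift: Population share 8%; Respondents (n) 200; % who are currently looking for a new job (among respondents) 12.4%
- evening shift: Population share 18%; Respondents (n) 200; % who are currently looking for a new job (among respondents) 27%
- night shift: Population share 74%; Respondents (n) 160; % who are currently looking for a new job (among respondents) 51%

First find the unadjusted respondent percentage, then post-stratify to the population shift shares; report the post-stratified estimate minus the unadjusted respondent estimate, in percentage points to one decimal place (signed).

Unadjusted (pooled respondent) estimate weights by respondent counts:
  (200/560)×12.4 + (200/560)×27 + (160/560)×51 = 28.6429%
Post-stratified estimate weights by population shares:
  0.08×12.4 + 0.18×27 + 0.74×51 = 43.592%
Difference = 43.592 − 28.6429 = 14.9491 pp.

+14.9 percentage points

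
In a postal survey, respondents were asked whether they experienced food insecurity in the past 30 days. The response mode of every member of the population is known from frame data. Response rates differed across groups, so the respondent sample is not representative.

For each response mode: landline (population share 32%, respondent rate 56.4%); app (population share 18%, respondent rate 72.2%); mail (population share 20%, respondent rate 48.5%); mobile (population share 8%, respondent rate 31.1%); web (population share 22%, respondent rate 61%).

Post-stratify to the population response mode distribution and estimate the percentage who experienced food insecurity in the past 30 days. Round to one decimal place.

56.7%

Post-stratification weights by population share, not respondent share:
  landline: 0.32 × 56.4 = 18.048
  app: 0.18 × 72.2 = 12.996
  mail: 0.2 × 48.5 = 9.7
  mobile: 0.08 × 31.1 = 2.488
  web: 0.22 × 61 = 13.42
Post-stratified estimate = 56.652 → 56.7%.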